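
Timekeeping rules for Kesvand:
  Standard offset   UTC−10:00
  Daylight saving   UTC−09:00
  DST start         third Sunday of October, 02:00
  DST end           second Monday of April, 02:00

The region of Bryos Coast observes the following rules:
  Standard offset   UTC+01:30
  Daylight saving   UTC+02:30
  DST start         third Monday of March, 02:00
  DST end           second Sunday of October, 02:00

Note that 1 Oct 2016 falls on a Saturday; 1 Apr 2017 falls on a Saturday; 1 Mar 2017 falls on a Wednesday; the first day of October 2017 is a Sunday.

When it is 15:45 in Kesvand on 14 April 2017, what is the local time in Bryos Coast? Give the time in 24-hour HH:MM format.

04:15

1 October 2016 is a Saturday, so the first Sunday is October 2 and the third is October 16.
1 April 2017 is a Saturday, so the first Monday is April 3 and the second is April 10.
14 April 2017 is outside the daylight-saving period (16 October 2016 – 10 April 2017), so Kesvand is on standard time, UTC−10:00.
15:45 Kesvand + 10h = 01:45 UTC (rolling into the next day, 15 April 2017).
1 March 2017 is a Wednesday, so the first Monday is March 6 and the third is March 20.
1 October 2017 is a Sunday, so the first Sunday is October 1 and the second is October 8.
At the standard offset (UTC+01:30), 01:45 UTC + 1h30m = 03:15 Bryos Coast standard time.
The standard-time date in Bryos Coast, 15 April 2017, lies within the daylight-saving period (20 March – 8 October), so Bryos Coast is on daylight time, UTC+02:30.
01:45 UTC + 2h30m = 04:15 Bryos Coast.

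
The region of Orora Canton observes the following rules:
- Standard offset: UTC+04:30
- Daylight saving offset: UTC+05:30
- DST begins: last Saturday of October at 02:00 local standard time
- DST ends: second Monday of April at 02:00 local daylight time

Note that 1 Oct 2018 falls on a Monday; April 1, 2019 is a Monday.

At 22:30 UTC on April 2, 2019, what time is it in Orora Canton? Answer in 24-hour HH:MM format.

04:00

1 October 2018 is a Monday, so Saturdays fall on 6, 13, 20, 27; the last is October 27.
1 April 2019 is a Monday, so the first Monday is April 1 and the second is April 8.
At the standard offset (UTC+04:30), 22:30 UTC + 4h30m = 03:00 Orora Canton standard time (rolling into the next day, 3 April 2019).
The standard-time date in Orora Canton, April 3, 2019, falls between 27 October 2018 and 8 April 2019, so daylight saving is in effect and Orora Canton is at UTC+05:30.
22:30 UTC + 5h30m = 04:00 local (rolling into the next day, 3 April 2019).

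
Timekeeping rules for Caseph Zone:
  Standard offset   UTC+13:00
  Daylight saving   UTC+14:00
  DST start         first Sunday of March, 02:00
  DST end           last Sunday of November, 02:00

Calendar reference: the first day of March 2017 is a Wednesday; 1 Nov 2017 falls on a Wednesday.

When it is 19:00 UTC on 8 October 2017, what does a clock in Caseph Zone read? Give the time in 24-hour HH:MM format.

1 March 2017 is a Wednesday, so the first Sunday is March 5.
1 November 2017 is a Wednesday, so Sundays fall on 5, 12, 19, 26; the last is November 26.
At the standard offset (UTC+13:00), 19:00 UTC + 13h = 08:00 Caseph Zone standard time (rolling into the next day, 9 October 2017).
The standard-time date in Caseph Zone, 9 October 2017, lies within the daylight-saving period (5 March – 26 November), so Caseph Zone is on daylight time, UTC+14:00.
19:00 UTC + 14h = 09:00 local (rolling into the next day, 9 October 2017).

09:00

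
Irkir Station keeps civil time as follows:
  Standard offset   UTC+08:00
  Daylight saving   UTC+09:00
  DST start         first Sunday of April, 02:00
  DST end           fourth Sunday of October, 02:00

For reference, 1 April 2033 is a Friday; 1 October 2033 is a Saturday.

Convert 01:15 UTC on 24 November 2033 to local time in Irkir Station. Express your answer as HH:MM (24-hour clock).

1 April 2033 is a Friday, so the first Sunday is April 3.
1 October 2033 is a Saturday, so the first Sunday is October 2 and the fourth is October 23.
At the standard offset (UTC+08:00), 01:15 UTC + 8h = 09:15 Irkir Station standard time.
The standard-time date in Irkir Station, 24 November 2033, does not fall between 3 April and 23 October, so daylight saving is not in effect and Irkir Station is at UTC+08:00.
01:15 UTC + 8h = 09:15 local.

09:15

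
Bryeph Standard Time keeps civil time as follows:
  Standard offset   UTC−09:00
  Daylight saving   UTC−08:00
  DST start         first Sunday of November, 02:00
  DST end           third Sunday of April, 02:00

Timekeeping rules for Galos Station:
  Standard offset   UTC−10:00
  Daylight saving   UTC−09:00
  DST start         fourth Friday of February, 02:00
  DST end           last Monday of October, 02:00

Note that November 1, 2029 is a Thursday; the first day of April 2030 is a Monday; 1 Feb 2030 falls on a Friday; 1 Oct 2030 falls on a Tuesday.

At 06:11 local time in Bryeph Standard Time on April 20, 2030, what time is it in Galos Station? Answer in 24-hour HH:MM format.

05:11

1 November 2029 is a Thursday, so the first Sunday is November 4.
1 April 2030 is a Monday, so the first Sunday is April 7 and the third is April 21.
April 20, 2030 falls between 4 November 2029 and 21 April 2030, so daylight saving is in effect and Bryeph Standard Time is at UTC−08:00.
06:11 Bryeph Standard Time + 8h = 14:11 UTC.
1 February 2030 is a Friday, so the first Friday is February 1 and the fourth is February 22.
1 October 2030 is a Tuesday, so Mondays fall on 7, 14, 21, 28; the last is October 28.
At the standard offset (UTC−10:00), 14:11 UTC − 10h = 04:11 Galos Station standard time.
Daylight saving runs 22 February – 28 October; the standard-time date in Galos Station, April 20, 2030, is inside that window, so Galos Station is at UTC−09:00.
14:11 UTC − 9h = 05:11 Galos Station.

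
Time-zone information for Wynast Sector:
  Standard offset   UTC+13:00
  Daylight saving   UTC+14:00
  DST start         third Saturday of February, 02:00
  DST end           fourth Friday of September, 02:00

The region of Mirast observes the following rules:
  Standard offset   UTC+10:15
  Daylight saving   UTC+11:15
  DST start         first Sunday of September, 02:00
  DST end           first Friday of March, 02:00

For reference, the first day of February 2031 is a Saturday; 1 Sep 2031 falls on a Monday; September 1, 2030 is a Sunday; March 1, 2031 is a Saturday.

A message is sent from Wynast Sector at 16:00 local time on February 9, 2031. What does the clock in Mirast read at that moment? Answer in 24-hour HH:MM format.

1 February 2031 is a Saturday, so the first Saturday is February 1 and the third is February 15.
1 September 2031 is a Monday, so the first Friday is September 5 and the fourth is September 26.
February 9, 2031 does not fall between 15 February and 26 September, so daylight saving is not in effect and Wynast Sector is at UTC+13:00.
16:00 Wynast Sector − 13h = 03:00 UTC.
1 September 2030 is a Sunday, so the first Sunday is September 1.
1 March 2031 is a Saturday, so the first Friday is March 7.
At the standard offset (UTC+10:15), 03:00 UTC + 10h15m = 13:15 Mirast standard time.
The standard-time date in Mirast, February 9, 2031, falls between 1 September 2030 and 7 March 2031, so daylight saving is in effect and Mirast is at UTC+11:15.
03:00 UTC + 11h15m = 14:15 Mirast.

14:15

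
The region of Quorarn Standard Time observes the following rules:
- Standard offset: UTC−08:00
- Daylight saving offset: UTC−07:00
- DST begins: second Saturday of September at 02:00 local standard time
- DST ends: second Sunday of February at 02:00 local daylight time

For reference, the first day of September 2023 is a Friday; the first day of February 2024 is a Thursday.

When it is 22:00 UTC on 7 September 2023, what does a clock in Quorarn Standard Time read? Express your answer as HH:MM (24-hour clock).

14:00

1 September 2023 is a Friday, so the first Saturday is September 2 and the second is September 9.
1 February 2024 is a Thursday, so the first Sunday is February 4 and the second is February 11.
At the standard offset (UTC−08:00), 22:00 UTC − 8h = 14:00 Quorarn Standard Time standard time.
Daylight saving runs 9 September 2023 – 11 February 2024; the standard-time date in Quorarn Standard Time, 7 September 2023, is outside that window, so Quorarn Standard Time is on standard time at UTC−08:00.
22:00 UTC − 8h = 14:00 local.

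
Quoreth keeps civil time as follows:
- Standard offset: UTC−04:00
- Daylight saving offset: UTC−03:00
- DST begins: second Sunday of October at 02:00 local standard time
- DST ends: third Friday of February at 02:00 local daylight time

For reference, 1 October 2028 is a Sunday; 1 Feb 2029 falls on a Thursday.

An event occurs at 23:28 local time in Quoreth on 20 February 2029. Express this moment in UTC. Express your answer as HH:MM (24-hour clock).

03:28

1 October 2028 is a Sunday, so the first Sunday is October 1 and the second is October 8.
1 February 2029 is a Thursday, so the first Friday is February 2 and the third is February 16.
20 February 2029 does not fall between 8 October 2028 and 16 February 2029, so daylight saving is not in effect and Quoreth is at UTC−04:00.
23:28 local + 4h = 03:28 UTC (rolling into the next day, 21 February 2029).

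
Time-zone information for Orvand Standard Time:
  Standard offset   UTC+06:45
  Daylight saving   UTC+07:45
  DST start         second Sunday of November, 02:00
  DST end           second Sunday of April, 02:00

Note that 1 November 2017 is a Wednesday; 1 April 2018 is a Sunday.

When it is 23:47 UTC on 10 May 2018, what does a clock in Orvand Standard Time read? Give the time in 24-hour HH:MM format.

06:32

1 November 2017 is a Wednesday, so the first Sunday is November 5 and the second is November 12.
1 April 2018 is a Sunday, so the first Sunday is April 1 and the second is April 8.
At the standard offset (UTC+06:45), 23:47 UTC + 6h45m = 06:32 Orvand Standard Time standard time (rolling into the next day, 11 May 2018).
The standard-time date in Orvand Standard Time, 11 May 2018, is outside the daylight-saving period (12 November 2017 – 8 April 2018), so Orvand Standard Time is on standard time, UTC+06:45.
23:47 UTC + 6h45m = 06:32 local (rolling into the next day, 11 May 2018).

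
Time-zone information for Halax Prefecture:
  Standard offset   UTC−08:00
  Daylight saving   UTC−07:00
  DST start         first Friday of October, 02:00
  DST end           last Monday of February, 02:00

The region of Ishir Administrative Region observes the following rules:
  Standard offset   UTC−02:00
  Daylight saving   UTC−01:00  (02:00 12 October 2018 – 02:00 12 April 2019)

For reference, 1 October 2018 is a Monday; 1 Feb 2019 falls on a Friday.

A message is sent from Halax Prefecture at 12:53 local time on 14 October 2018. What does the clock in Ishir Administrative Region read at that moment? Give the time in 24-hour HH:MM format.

1 October 2018 is a Monday, so the first Friday is October 5.
1 February 2019 is a Friday, so Mondays fall on 4, 11, 18, 25; the last is February 25.
Daylight saving runs 5 October 2018 – 25 February 2019; 14 October 2018 is inside that window, so Halax Prefecture is at UTC−07:00.
12:53 Halax Prefecture + 7h = 19:53 UTC.
At the standard offset (UTC−02:00), 19:53 UTC − 2h = 17:53 Ishir Administrative Region standard time.
Daylight saving runs 12 October 2018 – 12 April 2019; the standard-time date in Ishir Administrative Region, 14 October 2018, is inside that window, so Ishir Administrative Region is at UTC−01:00.
19:53 UTC − 1h = 18:53 Ishir Administrative Region.

18:53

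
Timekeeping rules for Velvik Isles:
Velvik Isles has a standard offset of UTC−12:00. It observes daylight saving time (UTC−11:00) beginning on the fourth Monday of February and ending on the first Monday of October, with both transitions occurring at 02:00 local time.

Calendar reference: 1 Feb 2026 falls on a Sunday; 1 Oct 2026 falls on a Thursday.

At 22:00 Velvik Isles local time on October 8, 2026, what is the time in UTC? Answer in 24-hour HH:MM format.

1 February 2026 is a Sunday, so the first Monday is February 2 and the fourth is February 23.
1 October 2026 is a Thursday, so the first Monday is October 5.
October 8, 2026 does not fall between 23 February and 5 October, so daylight saving is not in effect and Velvik Isles is at UTC−12:00.
22:00 local + 12h = 10:00 UTC (rolling into the next day, 9 October 2026).

10:00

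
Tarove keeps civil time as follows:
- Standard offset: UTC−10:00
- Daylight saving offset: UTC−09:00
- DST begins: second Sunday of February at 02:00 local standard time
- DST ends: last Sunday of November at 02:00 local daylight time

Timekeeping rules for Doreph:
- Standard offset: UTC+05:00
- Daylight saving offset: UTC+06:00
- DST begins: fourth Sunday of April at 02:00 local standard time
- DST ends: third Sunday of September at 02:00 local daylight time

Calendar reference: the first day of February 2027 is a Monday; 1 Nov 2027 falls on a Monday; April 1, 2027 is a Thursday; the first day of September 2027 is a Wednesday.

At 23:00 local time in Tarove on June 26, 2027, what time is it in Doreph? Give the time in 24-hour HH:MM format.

14:00

1 February 2027 is a Monday, so the first Sunday is February 7 and the second is February 14.
1 November 2027 is a Monday, so Sundays fall on 7, 14, 21, 28; the last is November 28.
June 26, 2027 falls between 14 February and 28 November, so daylight saving is in effect and Tarove is at UTC−09:00.
23:00 Tarove + 9h = 08:00 UTC (rolling into the next day, 27 June 2027).
1 April 2027 is a Thursday, so the first Sunday is April 4 and the fourth is April 25.
1 September 2027 is a Wednesday, so the first Sunday is September 5 and the third is September 19.
At the standard offset (UTC+05:00), 08:00 UTC + 5h = 13:00 Doreph standard time.
Daylight saving runs 25 April – 19 September; the standard-time date in Doreph, June 27, 2027, is inside that window, so Doreph is at UTC+06:00.
08:00 UTC + 6h = 14:00 Doreph.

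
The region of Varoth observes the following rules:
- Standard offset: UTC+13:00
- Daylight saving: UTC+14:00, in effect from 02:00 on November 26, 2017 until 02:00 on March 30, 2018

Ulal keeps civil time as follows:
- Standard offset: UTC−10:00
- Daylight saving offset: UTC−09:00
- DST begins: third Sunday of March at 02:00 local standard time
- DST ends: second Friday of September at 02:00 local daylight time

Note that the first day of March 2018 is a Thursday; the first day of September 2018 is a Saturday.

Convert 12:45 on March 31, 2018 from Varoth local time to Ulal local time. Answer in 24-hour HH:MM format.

March 31, 2018 does not fall between 26 November 2017 and 30 March 2018, so daylight saving is not in effect and Varoth is at UTC+13:00.
12:45 Varoth − 13h = 23:45 UTC (rolling into the previous day, 30 March 2018).
1 March 2018 is a Thursday, so the first Sunday is March 4 and the third is March 18.
1 September 2018 is a Saturday, so the first Friday is September 7 and the second is September 14.
At the standard offset (UTC−10:00), 23:45 UTC − 10h = 13:45 Ulal standard time.
The standard-time date in Ulal, March 30, 2018, falls between 18 March and 14 September, so daylight saving is in effect and Ulal is at UTC−09:00.
23:45 UTC − 9h = 14:45 Ulal.

14:45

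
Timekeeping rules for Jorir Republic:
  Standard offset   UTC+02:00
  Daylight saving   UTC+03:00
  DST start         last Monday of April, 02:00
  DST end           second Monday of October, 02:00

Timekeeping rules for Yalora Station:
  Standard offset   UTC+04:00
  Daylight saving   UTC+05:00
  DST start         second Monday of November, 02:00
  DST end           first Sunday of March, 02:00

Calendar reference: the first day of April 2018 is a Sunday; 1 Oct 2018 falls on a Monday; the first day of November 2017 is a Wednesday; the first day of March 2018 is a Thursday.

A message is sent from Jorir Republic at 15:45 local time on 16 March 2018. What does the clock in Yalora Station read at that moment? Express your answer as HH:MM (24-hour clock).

1 April 2018 is a Sunday, so Mondays fall on 2, 9, 16, 23, 30; the last is April 30.
1 October 2018 is a Monday, so the first Monday is October 1 and the second is October 8.
16 March 2018 does not fall between 30 April and 8 October, so daylight saving is not in effect and Jorir Republic is at UTC+02:00.
15:45 Jorir Republic − 2h = 13:45 UTC.
1 November 2017 is a Wednesday, so the first Monday is November 6 and the second is November 13.
1 March 2018 is a Thursday, so the first Sunday is March 4.
At the standard offset (UTC+04:00), 13:45 UTC + 4h = 17:45 Yalora Station standard time.
The standard-time date in Yalora Station, 16 March 2018, is outside the daylight-saving period (13 November 2017 – 4 March 2018), so Yalora Station is on standard time, UTC+04:00.
13:45 UTC + 4h = 17:45 Yalora Station.

17:45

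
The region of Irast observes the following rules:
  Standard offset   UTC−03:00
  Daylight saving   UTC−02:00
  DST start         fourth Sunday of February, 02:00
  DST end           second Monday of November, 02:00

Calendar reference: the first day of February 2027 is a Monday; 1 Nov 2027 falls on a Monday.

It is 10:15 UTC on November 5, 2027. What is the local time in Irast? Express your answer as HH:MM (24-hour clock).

1 February 2027 is a Monday, so the first Sunday is February 7 and the fourth is February 28.
1 November 2027 is a Monday, so the first Monday is November 1 and the second is November 8.
At the standard offset (UTC−03:00), 10:15 UTC − 3h = 07:15 Irast standard time.
The standard-time date in Irast, November 5, 2027, lies within the daylight-saving period (28 February – 8 November), so Irast is on daylight time, UTC−02:00.
10:15 UTC − 2h = 08:15 local.

08:15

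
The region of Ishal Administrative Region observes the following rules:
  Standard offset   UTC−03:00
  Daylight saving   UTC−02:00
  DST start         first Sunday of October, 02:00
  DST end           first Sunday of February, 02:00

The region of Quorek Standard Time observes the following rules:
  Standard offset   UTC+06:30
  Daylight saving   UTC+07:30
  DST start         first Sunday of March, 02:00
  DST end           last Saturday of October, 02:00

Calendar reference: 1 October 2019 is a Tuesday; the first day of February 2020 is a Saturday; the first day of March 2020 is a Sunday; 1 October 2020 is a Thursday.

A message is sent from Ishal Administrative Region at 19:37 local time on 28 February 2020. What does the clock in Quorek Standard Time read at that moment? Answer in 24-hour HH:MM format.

1 October 2019 is a Tuesday, so the first Sunday is October 6.
1 February 2020 is a Saturday, so the first Sunday is February 2.
28 February 2020 is outside the daylight-saving period (6 October 2019 – 2 February 2020), so Ishal Administrative Region is on standard time, UTC−03:00.
19:37 Ishal Administrative Region + 3h = 22:37 UTC.
1 March 2020 is a Sunday, so the first Sunday is March 1.
1 October 2020 is a Thursday, so Saturdays fall on 3, 10, 17, 24, 31; the last is October 31.
At the standard offset (UTC+06:30), 22:37 UTC + 6h30m = 05:07 Quorek Standard Time standard time (rolling into the next day, 29 February 2020).
The standard-time date in Quorek Standard Time, 29 February 2020, does not fall between 1 March and 31 October, so daylight saving is not in effect and Quorek Standard Time is at UTC+06:30.
22:37 UTC + 6h30m = 05:07 Quorek Standard Time (rolling into the next day, 29 February 2020).

05:07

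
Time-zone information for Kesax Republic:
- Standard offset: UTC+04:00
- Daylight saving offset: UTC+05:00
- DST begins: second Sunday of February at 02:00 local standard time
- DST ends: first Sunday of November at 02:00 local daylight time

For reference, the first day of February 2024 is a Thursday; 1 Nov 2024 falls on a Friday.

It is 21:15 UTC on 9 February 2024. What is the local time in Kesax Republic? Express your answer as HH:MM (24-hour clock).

01:15

1 February 2024 is a Thursday, so the first Sunday is February 4 and the second is February 11.
1 November 2024 is a Friday, so the first Sunday is November 3.
At the standard offset (UTC+04:00), 21:15 UTC + 4h = 01:15 Kesax Republic standard time (rolling into the next day, 10 February 2024).
The standard-time date in Kesax Republic, 10 February 2024, is outside the daylight-saving period (11 February – 3 November), so Kesax Republic is on standard time, UTC+04:00.
21:15 UTC + 4h = 01:15 local (rolling into the next day, 10 February 2024).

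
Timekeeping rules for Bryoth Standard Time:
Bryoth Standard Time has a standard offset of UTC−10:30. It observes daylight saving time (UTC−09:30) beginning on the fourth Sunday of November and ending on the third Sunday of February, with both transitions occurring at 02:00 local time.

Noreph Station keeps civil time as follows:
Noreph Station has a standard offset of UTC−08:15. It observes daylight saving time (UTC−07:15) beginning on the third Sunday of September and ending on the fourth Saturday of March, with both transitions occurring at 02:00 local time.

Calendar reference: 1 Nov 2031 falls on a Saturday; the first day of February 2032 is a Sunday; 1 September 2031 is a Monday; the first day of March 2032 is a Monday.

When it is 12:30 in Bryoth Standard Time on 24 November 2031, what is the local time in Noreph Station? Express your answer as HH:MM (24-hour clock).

1 November 2031 is a Saturday, so the first Sunday is November 2 and the fourth is November 23.
1 February 2032 is a Sunday, so the first Sunday is February 1 and the third is February 15.
24 November 2031 falls between 23 November 2031 and 15 February 2032, so daylight saving is in effect and Bryoth Standard Time is at UTC−09:30.
12:30 Bryoth Standard Time + 9h30m = 22:00 UTC.
1 September 2031 is a Monday, so the first Sunday is September 7 and the third is September 21.
1 March 2032 is a Monday, so the first Saturday is March 6 and the fourth is March 27.
At the standard offset (UTC−08:15), 22:00 UTC − 8h15m = 13:45 Noreph Station standard time.
The standard-time date in Noreph Station, 24 November 2031, lies within the daylight-saving period (21 September 2031 – 27 March 2032), so Noreph Station is on daylight time, UTC−07:15.
22:00 UTC − 7h15m = 14:45 Noreph Station.

14:45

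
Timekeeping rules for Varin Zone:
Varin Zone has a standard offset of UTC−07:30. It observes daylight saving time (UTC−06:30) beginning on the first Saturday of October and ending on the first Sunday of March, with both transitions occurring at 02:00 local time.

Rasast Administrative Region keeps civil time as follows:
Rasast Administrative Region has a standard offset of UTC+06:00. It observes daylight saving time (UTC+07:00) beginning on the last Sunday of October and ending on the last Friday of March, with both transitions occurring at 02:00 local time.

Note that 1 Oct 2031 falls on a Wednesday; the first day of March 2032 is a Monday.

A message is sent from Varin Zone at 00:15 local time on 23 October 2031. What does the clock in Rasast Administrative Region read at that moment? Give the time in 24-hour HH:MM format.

12:45

1 October 2031 is a Wednesday, so the first Saturday is October 4.
1 March 2032 is a Monday, so the first Sunday is March 7.
23 October 2031 falls between 4 October 2031 and 7 March 2032, so daylight saving is in effect and Varin Zone is at UTC−06:30.
00:15 Varin Zone + 6h30m = 06:45 UTC.
1 October 2031 is a Wednesday, so Sundays fall on 5, 12, 19, 26; the last is October 26.
1 March 2032 is a Monday, so Fridays fall on 5, 12, 19, 26; the last is March 26.
At the standard offset (UTC+06:00), 06:45 UTC + 6h = 12:45 Rasast Administrative Region standard time.
Daylight saving runs 26 October 2031 – 26 March 2032; the standard-time date in Rasast Administrative Region, 23 October 2031, is outside that window, so Rasast Administrative Region is on standard time at UTC+06:00.
06:45 UTC + 6h = 12:45 Rasast Administrative Region.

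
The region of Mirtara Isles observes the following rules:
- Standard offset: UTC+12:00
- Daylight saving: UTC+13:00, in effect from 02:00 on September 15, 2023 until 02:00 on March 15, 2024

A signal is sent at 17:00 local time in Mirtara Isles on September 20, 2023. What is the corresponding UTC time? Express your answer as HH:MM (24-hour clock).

September 20, 2023 falls between 15 September 2023 and 15 March 2024, so daylight saving is in effect and Mirtara Isles is at UTC+13:00.
17:00 local − 13h = 04:00 UTC.

04:00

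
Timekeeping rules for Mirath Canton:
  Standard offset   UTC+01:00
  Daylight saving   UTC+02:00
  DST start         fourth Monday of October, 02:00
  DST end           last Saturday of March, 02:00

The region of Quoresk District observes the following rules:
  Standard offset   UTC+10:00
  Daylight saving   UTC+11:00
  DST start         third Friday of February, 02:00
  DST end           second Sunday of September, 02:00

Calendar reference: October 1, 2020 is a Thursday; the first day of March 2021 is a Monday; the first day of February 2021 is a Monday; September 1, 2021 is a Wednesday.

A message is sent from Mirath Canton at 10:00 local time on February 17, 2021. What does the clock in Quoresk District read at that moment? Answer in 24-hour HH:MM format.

18:00

1 October 2020 is a Thursday, so the first Monday is October 5 and the fourth is October 26.
1 March 2021 is a Monday, so Saturdays fall on 6, 13, 20, 27; the last is March 27.
February 17, 2021 lies within the daylight-saving period (26 October 2020 – 27 March 2021), so Mirath Canton is on daylight time, UTC+02:00.
10:00 Mirath Canton − 2h = 08:00 UTC.
1 February 2021 is a Monday, so the first Friday is February 5 and the third is February 19.
1 September 2021 is a Wednesday, so the first Sunday is September 5 and the second is September 12.
At the standard offset (UTC+10:00), 08:00 UTC + 10h = 18:00 Quoresk District standard time.
The standard-time date in Quoresk District, February 17, 2021, does not fall between 19 February and 12 September, so daylight saving is not in effect and Quoresk District is at UTC+10:00.
08:00 UTC + 10h = 18:00 Quoresk District.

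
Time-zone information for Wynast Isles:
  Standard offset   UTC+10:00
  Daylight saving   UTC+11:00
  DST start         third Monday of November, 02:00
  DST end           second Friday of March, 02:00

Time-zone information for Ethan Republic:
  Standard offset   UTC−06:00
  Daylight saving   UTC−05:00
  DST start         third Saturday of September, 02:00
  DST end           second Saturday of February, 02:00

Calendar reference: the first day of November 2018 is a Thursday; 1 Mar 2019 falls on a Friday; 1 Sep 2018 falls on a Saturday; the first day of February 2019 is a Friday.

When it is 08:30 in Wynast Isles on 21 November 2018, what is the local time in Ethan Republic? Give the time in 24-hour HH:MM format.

1 November 2018 is a Thursday, so the first Monday is November 5 and the third is November 19.
1 March 2019 is a Friday, so the first Friday is March 1 and the second is March 8.
21 November 2018 lies within the daylight-saving period (19 November 2018 – 8 March 2019), so Wynast Isles is on daylight time, UTC+11:00.
08:30 Wynast Isles − 11h = 21:30 UTC (rolling into the previous day, 20 November 2018).
1 September 2018 is a Saturday, so the first Saturday is September 1 and the third is September 15.
1 February 2019 is a Friday, so the first Saturday is February 2 and the second is February 9.
At the standard offset (UTC−06:00), 21:30 UTC − 6h = 15:30 Ethan Republic standard time.
Daylight saving runs 15 September 2018 – 9 February 2019; the standard-time date in Ethan Republic, 20 November 2018, is inside that window, so Ethan Republic is at UTC−05:00.
21:30 UTC − 5h = 16:30 Ethan Republic.

16:30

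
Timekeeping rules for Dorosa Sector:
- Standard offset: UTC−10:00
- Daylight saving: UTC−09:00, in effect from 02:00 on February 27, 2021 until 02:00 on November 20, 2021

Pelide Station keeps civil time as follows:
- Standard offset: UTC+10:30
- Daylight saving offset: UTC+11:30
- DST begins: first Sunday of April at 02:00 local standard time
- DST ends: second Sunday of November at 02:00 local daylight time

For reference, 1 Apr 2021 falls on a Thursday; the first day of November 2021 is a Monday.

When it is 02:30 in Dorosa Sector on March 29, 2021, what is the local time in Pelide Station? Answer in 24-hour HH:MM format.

22:00

March 29, 2021 lies within the daylight-saving period (27 February – 20 November), so Dorosa Sector is on daylight time, UTC−09:00.
02:30 Dorosa Sector + 9h = 11:30 UTC.
1 April 2021 is a Thursday, so the first Sunday is April 4.
1 November 2021 is a Monday, so the first Sunday is November 7 and the second is November 14.
At the standard offset (UTC+10:30), 11:30 UTC + 10h30m = 22:00 Pelide Station standard time.
Daylight saving runs 4 April – 14 November; the standard-time date in Pelide Station, March 29, 2021, is outside that window, so Pelide Station is on standard time at UTC+10:30.
11:30 UTC + 10h30m = 22:00 Pelide Station.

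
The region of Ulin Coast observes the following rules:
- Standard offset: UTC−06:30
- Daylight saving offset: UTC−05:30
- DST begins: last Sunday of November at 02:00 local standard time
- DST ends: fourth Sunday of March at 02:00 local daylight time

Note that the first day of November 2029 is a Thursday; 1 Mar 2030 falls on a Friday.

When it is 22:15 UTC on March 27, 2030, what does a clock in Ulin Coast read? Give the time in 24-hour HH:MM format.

1 November 2029 is a Thursday, so Sundays fall on 4, 11, 18, 25; the last is November 25.
1 March 2030 is a Friday, so the first Sunday is March 3 and the fourth is March 24.
At the standard offset (UTC−06:30), 22:15 UTC − 6h30m = 15:45 Ulin Coast standard time.
Daylight saving runs 25 November 2029 – 24 March 2030; the standard-time date in Ulin Coast, March 27, 2030, is outside that window, so Ulin Coast is on standard time at UTC−06:30.
22:15 UTC − 6h30m = 15:45 local.

15:45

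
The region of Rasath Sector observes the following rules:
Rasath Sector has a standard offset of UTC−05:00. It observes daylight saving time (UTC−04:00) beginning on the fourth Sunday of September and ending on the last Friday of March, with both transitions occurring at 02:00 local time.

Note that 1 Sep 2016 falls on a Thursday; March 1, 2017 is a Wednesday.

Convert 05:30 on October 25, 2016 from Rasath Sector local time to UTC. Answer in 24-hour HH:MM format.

1 September 2016 is a Thursday, so the first Sunday is September 4 and the fourth is September 25.
1 March 2017 is a Wednesday, so Fridays fall on 3, 10, 17, 24, 31; the last is March 31.
Daylight saving runs 25 September 2016 – 31 March 2017; October 25, 2016 is inside that window, so Rasath Sector is at UTC−04:00.
05:30 local + 4h = 09:30 UTC.

09:30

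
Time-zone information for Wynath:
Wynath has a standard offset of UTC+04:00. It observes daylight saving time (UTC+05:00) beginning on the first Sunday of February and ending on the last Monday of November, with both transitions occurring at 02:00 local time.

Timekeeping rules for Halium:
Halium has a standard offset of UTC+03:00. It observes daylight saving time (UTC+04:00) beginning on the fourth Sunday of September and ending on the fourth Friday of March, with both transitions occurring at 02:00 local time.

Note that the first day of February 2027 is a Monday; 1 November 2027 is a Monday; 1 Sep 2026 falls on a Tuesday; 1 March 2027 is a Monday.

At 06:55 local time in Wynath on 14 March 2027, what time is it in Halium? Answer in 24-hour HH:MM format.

1 February 2027 is a Monday, so the first Sunday is February 7.
1 November 2027 is a Monday, so Mondays fall on 1, 8, 15, 22, 29; the last is November 29.
14 March 2027 falls between 7 February and 29 November, so daylight saving is in effect and Wynath is at UTC+05:00.
06:55 Wynath − 5h = 01:55 UTC.
1 September 2026 is a Tuesday, so the first Sunday is September 6 and the fourth is September 27.
1 March 2027 is a Monday, so the first Friday is March 5 and the fourth is March 26.
At the standard offset (UTC+03:00), 01:55 UTC + 3h = 04:55 Halium standard time.
Daylight saving runs 27 September 2026 – 26 March 2027; the standard-time date in Halium, 14 March 2027, is inside that window, so Halium is at UTC+04:00.
01:55 UTC + 4h = 05:55 Halium.

05:55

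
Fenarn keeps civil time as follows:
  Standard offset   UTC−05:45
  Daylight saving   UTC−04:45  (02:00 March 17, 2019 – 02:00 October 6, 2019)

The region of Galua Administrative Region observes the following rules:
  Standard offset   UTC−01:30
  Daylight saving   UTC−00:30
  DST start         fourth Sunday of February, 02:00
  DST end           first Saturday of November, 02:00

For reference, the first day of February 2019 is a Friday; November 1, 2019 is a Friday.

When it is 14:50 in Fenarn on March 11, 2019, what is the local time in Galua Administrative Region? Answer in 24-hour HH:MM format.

March 11, 2019 is outside the daylight-saving period (17 March – 6 October), so Fenarn is on standard time, UTC−05:45.
14:50 Fenarn + 5h45m = 20:35 UTC.
1 February 2019 is a Friday, so the first Sunday is February 3 and the fourth is February 24.
1 November 2019 is a Friday, so the first Saturday is November 2.
At the standard offset (UTC−01:30), 20:35 UTC − 1h30m = 19:05 Galua Administrative Region standard time.
The standard-time date in Galua Administrative Region, March 11, 2019, falls between 24 February and 2 November, so daylight saving is in effect and Galua Administrative Region is at UTC−00:30.
20:35 UTC − 0h30m = 20:05 Galua Administrative Region.

20:05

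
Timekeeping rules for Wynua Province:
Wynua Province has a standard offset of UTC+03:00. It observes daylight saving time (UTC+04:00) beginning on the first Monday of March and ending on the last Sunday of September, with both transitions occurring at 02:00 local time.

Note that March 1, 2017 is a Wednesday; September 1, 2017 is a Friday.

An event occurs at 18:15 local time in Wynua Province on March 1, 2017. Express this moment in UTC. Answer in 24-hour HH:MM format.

15:15

1 March 2017 is a Wednesday, so the first Monday is March 6.
1 September 2017 is a Friday, so Sundays fall on 3, 10, 17, 24; the last is September 24.
Daylight saving runs 6 March – 24 September; March 1, 2017 is outside that window, so Wynua Province is on standard time at UTC+03:00.
18:15 local − 3h = 15:15 UTC.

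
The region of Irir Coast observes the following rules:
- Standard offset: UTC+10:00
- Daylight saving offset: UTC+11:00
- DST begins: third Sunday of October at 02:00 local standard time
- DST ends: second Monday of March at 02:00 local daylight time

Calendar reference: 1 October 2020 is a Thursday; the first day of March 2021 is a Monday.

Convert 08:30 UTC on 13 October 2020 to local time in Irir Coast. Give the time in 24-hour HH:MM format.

18:30

1 October 2020 is a Thursday, so the first Sunday is October 4 and the third is October 18.
1 March 2021 is a Monday, so the first Monday is March 1 and the second is March 8.
At the standard offset (UTC+10:00), 08:30 UTC + 10h = 18:30 Irir Coast standard time.
The standard-time date in Irir Coast, 13 October 2020, is outside the daylight-saving period (18 October 2020 – 8 March 2021), so Irir Coast is on standard time, UTC+10:00.
08:30 UTC + 10h = 18:30 local.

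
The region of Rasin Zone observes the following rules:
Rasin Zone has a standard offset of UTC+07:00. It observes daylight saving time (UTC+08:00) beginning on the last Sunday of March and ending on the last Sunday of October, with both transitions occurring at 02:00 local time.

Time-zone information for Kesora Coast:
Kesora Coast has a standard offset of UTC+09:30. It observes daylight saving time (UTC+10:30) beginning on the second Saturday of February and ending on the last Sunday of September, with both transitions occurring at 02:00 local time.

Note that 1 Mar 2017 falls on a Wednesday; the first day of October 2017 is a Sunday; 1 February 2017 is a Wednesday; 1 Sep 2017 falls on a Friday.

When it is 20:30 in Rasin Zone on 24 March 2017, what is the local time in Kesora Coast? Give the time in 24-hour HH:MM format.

1 March 2017 is a Wednesday, so Sundays fall on 5, 12, 19, 26; the last is March 26.
1 October 2017 is a Sunday, so Sundays fall on 1, 8, 15, 22, 29; the last is October 29.
24 March 2017 does not fall between 26 March and 29 October, so daylight saving is not in effect and Rasin Zone is at UTC+07:00.
20:30 Rasin Zone − 7h = 13:30 UTC.
1 February 2017 is a Wednesday, so the first Saturday is February 4 and the second is February 11.
1 September 2017 is a Friday, so Sundays fall on 3, 10, 17, 24; the last is September 24.
At the standard offset (UTC+09:30), 13:30 UTC + 9h30m = 23:00 Kesora Coast standard time.
Daylight saving runs 11 February – 24 September; the standard-time date in Kesora Coast, 24 March 2017, is inside that window, so Kesora Coast is at UTC+10:30.
13:30 UTC + 10h30m = 00:00 Kesora Coast (rolling into the next day, 25 March 2017).

00:00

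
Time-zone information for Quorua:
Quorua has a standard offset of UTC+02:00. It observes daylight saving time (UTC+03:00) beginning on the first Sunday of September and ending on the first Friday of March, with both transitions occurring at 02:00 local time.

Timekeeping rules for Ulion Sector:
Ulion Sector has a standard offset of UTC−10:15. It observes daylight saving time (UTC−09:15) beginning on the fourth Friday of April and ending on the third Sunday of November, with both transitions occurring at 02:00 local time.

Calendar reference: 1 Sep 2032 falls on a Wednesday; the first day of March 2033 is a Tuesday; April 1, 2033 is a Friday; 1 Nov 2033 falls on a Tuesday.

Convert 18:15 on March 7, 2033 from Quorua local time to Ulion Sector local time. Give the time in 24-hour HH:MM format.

06:00

1 September 2032 is a Wednesday, so the first Sunday is September 5.
1 March 2033 is a Tuesday, so the first Friday is March 4.
March 7, 2033 is outside the daylight-saving period (5 September 2032 – 4 March 2033), so Quorua is on standard time, UTC+02:00.
18:15 Quorua − 2h = 16:15 UTC.
1 April 2033 is a Friday, so the first Friday is April 1 and the fourth is April 22.
1 November 2033 is a Tuesday, so the first Sunday is November 6 and the third is November 20.
At the standard offset (UTC−10:15), 16:15 UTC − 10h15m = 06:00 Ulion Sector standard time.
The standard-time date in Ulion Sector, March 7, 2033, is outside the daylight-saving period (22 April – 20 November), so Ulion Sector is on standard time, UTC−10:15.
16:15 UTC − 10h15m = 06:00 Ulion Sector.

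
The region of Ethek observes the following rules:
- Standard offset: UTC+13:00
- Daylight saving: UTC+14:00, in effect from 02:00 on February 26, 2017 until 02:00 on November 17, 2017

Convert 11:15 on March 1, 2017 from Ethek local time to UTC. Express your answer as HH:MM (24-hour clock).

Daylight saving runs 26 February – 17 November; March 1, 2017 is inside that window, so Ethek is at UTC+14:00.
11:15 local − 14h = 21:15 UTC (rolling into the previous day, 28 February 2017).

21:15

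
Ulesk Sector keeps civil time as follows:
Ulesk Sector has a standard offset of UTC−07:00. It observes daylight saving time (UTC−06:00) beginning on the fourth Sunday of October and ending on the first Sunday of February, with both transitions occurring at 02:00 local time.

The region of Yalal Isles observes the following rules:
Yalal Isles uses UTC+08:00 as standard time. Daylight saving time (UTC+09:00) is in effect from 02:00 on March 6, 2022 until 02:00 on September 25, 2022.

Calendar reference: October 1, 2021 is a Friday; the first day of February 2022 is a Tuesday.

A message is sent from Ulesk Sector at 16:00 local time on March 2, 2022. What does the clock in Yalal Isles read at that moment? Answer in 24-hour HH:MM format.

1 October 2021 is a Friday, so the first Sunday is October 3 and the fourth is October 24.
1 February 2022 is a Tuesday, so the first Sunday is February 6.
March 2, 2022 is outside the daylight-saving period (24 October 2021 – 6 February 2022), so Ulesk Sector is on standard time, UTC−07:00.
16:00 Ulesk Sector + 7h = 23:00 UTC.
At the standard offset (UTC+08:00), 23:00 UTC + 8h = 07:00 Yalal Isles standard time (rolling into the next day, 3 March 2022).
The standard-time date in Yalal Isles, March 3, 2022, does not fall between 6 March and 25 September, so daylight saving is not in effect and Yalal Isles is at UTC+08:00.
23:00 UTC + 8h = 07:00 Yalal Isles (rolling into the next day, 3 March 2022).

07:00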